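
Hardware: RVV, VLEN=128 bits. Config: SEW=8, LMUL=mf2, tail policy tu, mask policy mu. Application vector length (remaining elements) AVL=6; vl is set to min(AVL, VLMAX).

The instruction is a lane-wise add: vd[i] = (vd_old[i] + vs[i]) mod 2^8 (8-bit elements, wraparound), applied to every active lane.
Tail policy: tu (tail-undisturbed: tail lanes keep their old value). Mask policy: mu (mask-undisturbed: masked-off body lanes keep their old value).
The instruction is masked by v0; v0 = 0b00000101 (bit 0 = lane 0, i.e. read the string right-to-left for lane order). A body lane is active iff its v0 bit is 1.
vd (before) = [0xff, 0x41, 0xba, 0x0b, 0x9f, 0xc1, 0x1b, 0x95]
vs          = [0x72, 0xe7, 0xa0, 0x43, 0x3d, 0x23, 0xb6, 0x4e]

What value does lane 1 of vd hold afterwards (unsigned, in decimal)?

vd[1] = 65

lanes per group: 128·1/2/8 = 8
vl = min(AVL, VLMAX) = min(6, 8) = 6
lane  0: add(0xff,0x72) ⇒ 0x71
lane  1: mask-off/keep ⇒ 0x41
lane  2: add(0xba,0xa0) ⇒ 0x5a
lane  3: mask-off/keep ⇒ 0x0b
lane  4: mask-off/keep ⇒ 0x9f
lane  5: mask-off/keep ⇒ 0xc1
lane  6: tail/keep ⇒ 0x1b
lane  7: tail/keep ⇒ 0x95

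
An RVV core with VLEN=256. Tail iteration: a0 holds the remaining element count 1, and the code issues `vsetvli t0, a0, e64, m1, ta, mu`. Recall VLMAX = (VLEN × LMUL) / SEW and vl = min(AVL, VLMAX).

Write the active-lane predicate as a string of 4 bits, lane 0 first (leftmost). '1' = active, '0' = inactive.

predicate = 1000

VLMAX = VLEN×LMUL/SEW = 256×1/64 = 4
vl ← min(1, 4) = 1
bits (lane 0 leftmost): 1000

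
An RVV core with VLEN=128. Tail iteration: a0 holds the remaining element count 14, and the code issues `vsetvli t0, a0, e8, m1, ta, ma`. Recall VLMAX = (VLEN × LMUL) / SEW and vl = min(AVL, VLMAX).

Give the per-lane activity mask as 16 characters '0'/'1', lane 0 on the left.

predicate = 1111111111111100

VLMAX = (128 × 1) / 8 = 16 lanes
vl ← min(14, 16) = 14
bits (lane 0 leftmost): 1111111111111100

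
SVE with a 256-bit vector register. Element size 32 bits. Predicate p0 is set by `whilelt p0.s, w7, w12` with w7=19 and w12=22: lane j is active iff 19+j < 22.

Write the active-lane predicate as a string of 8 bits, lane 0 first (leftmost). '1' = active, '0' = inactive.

predicate = 11100000

lane count: 256 div 32 = 8
active while 19+j < 22, i.e. j ∈ [0,3) capped at 8 ⇒ 3
bits (lane 0 leftmost): 11100000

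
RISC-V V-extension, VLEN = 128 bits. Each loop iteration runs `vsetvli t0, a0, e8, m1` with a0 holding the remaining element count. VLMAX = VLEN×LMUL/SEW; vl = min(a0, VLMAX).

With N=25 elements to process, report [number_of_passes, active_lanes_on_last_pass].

VLMAX = (128 × 1) / 8 = 16 lanes
25 elements at 16/iter → 2 passes, remainder 9 on the last

[iterations, last_vl] = [2, 9]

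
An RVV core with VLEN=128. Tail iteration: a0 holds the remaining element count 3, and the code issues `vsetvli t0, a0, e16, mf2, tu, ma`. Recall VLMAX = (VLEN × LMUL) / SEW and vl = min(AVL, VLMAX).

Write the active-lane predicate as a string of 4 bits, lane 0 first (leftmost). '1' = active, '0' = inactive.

predicate = 1110

VLMAX = (128 × 1/2) / 16 = 4 lanes
AVL=3 ≤ VLMAX=4, so vl = 3
bits (lane 0 leftmost): 1110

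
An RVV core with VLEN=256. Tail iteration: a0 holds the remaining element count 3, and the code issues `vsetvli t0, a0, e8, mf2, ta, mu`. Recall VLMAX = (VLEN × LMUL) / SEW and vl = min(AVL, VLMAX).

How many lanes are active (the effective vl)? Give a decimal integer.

vl = 3

VLMAX = VLEN×LMUL/SEW = 256×1/2/8 = 16
vl = min(AVL, VLMAX) = min(3, 16) = 3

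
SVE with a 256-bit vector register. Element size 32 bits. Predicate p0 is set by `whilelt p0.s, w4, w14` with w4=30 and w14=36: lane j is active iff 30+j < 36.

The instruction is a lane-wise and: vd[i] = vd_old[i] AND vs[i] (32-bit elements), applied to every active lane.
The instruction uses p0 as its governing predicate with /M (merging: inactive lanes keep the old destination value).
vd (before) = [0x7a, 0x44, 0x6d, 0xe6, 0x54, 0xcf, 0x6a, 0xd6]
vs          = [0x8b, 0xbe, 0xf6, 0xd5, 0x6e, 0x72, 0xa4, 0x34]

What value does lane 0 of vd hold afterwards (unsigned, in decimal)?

lane count: 256 div 32 = 8
whilelt: lane j active iff 30+j < 36 → j < 6 → 6 active
  i=0: and(0x7a,0x8b) → 10
  i=1: and(0x44,0xbe) → 4
  i=2: and(0x6d,0xf6) → 100
  i=3: and(0xe6,0xd5) → 196
  i=4: and(0x54,0x6e) → 68
  i=5: and(0xcf,0x72) → 66
  i=6: tail/keep → 106
  i=7: tail/keep → 214

vd[0] = 10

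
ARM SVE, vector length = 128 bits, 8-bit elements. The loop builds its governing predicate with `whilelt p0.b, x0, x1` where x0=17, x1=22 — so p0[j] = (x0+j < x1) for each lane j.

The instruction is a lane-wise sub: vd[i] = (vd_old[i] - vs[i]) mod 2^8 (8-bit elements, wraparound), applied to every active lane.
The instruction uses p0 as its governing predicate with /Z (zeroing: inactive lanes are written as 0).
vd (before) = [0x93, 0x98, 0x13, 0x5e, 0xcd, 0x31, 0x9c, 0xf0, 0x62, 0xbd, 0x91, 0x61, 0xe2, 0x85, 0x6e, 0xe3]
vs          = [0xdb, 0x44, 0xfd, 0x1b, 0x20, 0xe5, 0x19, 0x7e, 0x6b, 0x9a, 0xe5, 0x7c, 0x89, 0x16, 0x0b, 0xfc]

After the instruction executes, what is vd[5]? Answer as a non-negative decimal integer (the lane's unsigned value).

vd[5] = 0

register lanes = 128/8 = 16
whilelt: lane j active iff 17+j < 22 → j < 5 → 5 active
lane  0: sub(0x93,0xdb) ⇒ 0xb8
lane  1: sub(0x98,0x44) ⇒ 0x54
lane  2: sub(0x13,0xfd) ⇒ 0x16
lane  3: sub(0x5e,0x1b) ⇒ 0x43
lane  4: sub(0xcd,0x20) ⇒ 0xad
lane  5: tail/zero ⇒ 0x00
lane  6: tail/zero ⇒ 0x00
lane  7: tail/zero ⇒ 0x00
lane  8: tail/zero ⇒ 0x00
lane  9: tail/zero ⇒ 0x00
lane 10: tail/zero ⇒ 0x00
lane 11: tail/zero ⇒ 0x00
lane 12: tail/zero ⇒ 0x00
lane 13: tail/zero ⇒ 0x00
lane 14: tail/zero ⇒ 0x00
lane 15: tail/zero ⇒ 0x00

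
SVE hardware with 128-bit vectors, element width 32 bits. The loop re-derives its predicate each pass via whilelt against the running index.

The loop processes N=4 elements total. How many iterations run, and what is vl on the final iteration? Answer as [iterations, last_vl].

register lanes = 128/32 = 4
iterations = ceil(4/4) = 1; final-pass vl = 4

[iterations, last_vl] = [1, 4]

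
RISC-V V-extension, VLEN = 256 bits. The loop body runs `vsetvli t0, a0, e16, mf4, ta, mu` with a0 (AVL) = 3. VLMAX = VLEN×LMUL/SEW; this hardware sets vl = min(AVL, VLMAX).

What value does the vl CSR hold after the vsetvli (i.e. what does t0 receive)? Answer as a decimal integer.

VLMAX = (256 × 1/4) / 16 = 4 lanes
vl = min(AVL, VLMAX) = min(3, 4) = 3

vl = 3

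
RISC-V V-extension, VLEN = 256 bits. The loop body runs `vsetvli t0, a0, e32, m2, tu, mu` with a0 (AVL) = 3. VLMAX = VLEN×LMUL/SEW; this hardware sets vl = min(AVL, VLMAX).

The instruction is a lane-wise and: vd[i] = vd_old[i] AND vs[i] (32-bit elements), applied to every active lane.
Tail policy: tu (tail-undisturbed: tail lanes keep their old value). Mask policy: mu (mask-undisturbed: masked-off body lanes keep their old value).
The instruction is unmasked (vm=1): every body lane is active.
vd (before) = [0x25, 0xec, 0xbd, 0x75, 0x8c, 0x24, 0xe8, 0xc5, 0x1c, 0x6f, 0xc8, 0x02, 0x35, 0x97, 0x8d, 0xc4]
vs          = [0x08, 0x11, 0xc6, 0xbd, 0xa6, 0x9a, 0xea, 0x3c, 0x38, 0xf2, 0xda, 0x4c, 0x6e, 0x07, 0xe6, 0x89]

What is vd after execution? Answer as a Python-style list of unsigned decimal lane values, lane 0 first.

VLMAX = VLEN×LMUL/SEW = 256×2/32 = 16
vl ← min(3, 16) = 3
[0] and(0x25,0x08) = 0x00
[1] and(0xec,0x11) = 0x00
[2] and(0xbd,0xc6) = 0x84
[3] tail/keep = 0x75
[4] tail/keep = 0x8c
[5] tail/keep = 0x24
[6] tail/keep = 0xe8
[7] tail/keep = 0xc5
[8] tail/keep = 0x1c
[9] tail/keep = 0x6f
[10] tail/keep = 0xc8
[11] tail/keep = 0x02
[12] tail/keep = 0x35
[13] tail/keep = 0x97
[14] tail/keep = 0x8d
[15] tail/keep = 0xc4

vd = [0, 0, 132, 117, 140, 36, 232, 197, 28, 111, 200, 2, 53, 151, 141, 196]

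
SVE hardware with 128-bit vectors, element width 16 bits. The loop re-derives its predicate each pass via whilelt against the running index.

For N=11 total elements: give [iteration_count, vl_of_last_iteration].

lane count: 128 div 16 = 8
iterations = ceil(11/8) = 2; final-pass vl = 3

[iterations, last_vl] = [2, 3]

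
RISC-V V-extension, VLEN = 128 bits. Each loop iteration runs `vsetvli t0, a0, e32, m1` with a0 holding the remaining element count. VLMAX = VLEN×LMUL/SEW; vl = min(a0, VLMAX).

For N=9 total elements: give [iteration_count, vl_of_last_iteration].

[iterations, last_vl] = [3, 1]

VLMAX = VLEN×LMUL/SEW = 128×1/32 = 4
iterations = ceil(9/4) = 3; final-pass vl = 1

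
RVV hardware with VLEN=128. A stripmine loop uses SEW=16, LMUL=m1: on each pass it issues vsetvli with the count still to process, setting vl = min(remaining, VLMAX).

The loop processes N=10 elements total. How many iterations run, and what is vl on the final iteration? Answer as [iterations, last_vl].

VLMAX = (128 × 1) / 16 = 8 lanes
N=10: ⌈10/8⌉ = 2 iters; last vl = 10 − 1×8 = 2

[iterations, last_vl] = [2, 2]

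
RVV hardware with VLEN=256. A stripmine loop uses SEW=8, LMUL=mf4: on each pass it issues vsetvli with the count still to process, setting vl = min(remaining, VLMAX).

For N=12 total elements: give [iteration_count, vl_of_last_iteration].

VLMAX = (256 × 1/4) / 8 = 8 lanes
N=12: ⌈12/8⌉ = 2 iters; last vl = 12 − 1×8 = 4

[iterations, last_vl] = [2, 4]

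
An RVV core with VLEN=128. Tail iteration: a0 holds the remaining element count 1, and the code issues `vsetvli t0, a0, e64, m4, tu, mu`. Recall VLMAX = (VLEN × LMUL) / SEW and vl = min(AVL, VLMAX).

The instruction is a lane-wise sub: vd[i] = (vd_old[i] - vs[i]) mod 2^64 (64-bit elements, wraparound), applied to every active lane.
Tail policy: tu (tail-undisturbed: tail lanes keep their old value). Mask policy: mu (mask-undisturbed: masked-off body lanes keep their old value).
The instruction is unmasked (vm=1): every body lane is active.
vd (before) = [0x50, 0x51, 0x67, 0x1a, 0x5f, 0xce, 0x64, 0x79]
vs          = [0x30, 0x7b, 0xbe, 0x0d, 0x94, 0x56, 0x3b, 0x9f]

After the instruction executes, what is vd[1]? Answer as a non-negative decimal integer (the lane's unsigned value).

vd[1] = 81

VLMAX = VLEN×LMUL/SEW = 128×4/64 = 8
AVL=1 ≤ VLMAX=8, so vl = 1
  i=0: sub(0x50,0x30) → 32
  i=1: tail/keep → 81
  i=2: tail/keep → 103
  i=3: tail/keep → 26
  i=4: tail/keep → 95
  i=5: tail/keep → 206
  i=6: tail/keep → 100
  i=7: tail/keep → 121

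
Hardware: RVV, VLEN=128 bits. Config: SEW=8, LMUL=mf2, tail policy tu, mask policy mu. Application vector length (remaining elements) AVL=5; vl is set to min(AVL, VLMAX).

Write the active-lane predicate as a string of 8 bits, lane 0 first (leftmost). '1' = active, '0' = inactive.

predicate = 11111000

VLMAX = (128 × 1/2) / 8 = 8 lanes
AVL=5 ≤ VLMAX=8, so vl = 5
bits (lane 0 leftmost): 11111000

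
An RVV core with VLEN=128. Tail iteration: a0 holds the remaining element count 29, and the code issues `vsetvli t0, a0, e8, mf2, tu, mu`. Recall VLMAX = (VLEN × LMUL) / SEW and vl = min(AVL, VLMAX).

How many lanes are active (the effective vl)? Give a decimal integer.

VLMAX = (128 × 1/2) / 8 = 8 lanes
vl ← min(29, 8) = 8

vl = 8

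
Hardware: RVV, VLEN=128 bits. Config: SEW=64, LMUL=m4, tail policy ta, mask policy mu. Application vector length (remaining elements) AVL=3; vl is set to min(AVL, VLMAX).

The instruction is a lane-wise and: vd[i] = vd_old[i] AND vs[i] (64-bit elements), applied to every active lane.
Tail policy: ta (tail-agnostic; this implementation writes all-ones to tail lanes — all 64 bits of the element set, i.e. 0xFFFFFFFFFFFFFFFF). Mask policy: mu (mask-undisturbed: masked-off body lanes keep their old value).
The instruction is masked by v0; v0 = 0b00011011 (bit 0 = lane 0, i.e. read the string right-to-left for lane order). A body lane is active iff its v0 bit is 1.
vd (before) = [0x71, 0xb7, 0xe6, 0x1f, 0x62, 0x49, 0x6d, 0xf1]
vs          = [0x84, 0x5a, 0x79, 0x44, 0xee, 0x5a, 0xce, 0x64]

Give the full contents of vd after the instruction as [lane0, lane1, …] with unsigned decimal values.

VLMAX = (128 × 4) / 64 = 8 lanes
vl = min(AVL, VLMAX) = min(3, 8) = 3
  i=0: and(0x71,0x84) → 0
  i=1: and(0xb7,0x5a) → 18
  i=2: mask-off/keep → 230
  i=3: tail/ones → 18446744073709551615
  i=4: tail/ones → 18446744073709551615
  i=5: tail/ones → 18446744073709551615
  i=6: tail/ones → 18446744073709551615
  i=7: tail/ones → 18446744073709551615

vd = [0, 18, 230, 18446744073709551615, 18446744073709551615, 18446744073709551615, 18446744073709551615, 18446744073709551615]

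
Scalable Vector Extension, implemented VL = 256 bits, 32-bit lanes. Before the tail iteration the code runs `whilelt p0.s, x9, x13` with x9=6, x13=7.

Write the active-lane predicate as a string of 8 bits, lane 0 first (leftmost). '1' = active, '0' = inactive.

predicate = 10000000

256-bit reg / 32-bit elem → 8 lanes
p0[j] = (6+j < 7); true for j=0..0 → 1 lanes set
bits (lane 0 leftmost): 10000000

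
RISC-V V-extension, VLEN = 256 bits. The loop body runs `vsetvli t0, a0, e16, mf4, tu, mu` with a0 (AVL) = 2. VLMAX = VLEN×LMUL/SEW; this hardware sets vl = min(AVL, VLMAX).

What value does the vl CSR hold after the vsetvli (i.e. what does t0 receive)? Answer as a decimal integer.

VLMAX = VLEN×LMUL/SEW = 256×1/4/16 = 4
vl ← min(2, 4) = 2

vl = 2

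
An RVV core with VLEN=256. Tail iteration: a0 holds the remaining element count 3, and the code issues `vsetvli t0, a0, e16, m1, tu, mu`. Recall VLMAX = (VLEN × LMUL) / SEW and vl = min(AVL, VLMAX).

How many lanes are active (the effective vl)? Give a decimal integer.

VLMAX = (256 × 1) / 16 = 16 lanes
vl ← min(3, 16) = 3

vl = 3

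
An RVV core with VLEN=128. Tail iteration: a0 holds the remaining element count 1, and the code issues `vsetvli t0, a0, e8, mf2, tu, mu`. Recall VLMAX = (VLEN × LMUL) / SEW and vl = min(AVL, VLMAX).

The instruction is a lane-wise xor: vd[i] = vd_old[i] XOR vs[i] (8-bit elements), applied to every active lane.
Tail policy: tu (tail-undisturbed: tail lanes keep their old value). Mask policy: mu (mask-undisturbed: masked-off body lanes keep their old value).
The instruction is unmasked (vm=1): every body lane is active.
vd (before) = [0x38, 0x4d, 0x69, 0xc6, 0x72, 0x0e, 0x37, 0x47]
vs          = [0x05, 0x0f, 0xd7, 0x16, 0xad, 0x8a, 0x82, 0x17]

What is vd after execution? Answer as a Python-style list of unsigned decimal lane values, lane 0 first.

vd = [61, 77, 105, 198, 114, 14, 55, 71]

VLMAX = (128 × 1/2) / 8 = 8 lanes
vl ← min(1, 8) = 1
[0] xor(0x38,0x05) = 0x3d
[1] tail/keep = 0x4d
[2] tail/keep = 0x69
[3] tail/keep = 0xc6
[4] tail/keep = 0x72
[5] tail/keep = 0x0e
[6] tail/keep = 0x37
[7] tail/keep = 0x47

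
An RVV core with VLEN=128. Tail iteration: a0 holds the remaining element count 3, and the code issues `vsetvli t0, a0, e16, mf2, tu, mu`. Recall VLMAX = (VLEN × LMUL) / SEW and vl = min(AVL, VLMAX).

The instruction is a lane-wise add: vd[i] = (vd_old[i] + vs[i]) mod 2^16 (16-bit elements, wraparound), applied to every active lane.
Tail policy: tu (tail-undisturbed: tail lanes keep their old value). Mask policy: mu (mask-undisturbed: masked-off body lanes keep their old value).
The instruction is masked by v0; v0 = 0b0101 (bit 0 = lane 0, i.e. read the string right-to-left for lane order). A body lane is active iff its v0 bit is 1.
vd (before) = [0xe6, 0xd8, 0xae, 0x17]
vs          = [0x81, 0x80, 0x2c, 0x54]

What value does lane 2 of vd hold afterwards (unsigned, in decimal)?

VLMAX = VLEN×LMUL/SEW = 128×1/2/16 = 4
vl = min(AVL, VLMAX) = min(3, 4) = 3
vd[0] add(0xe6,0x81) -> 0x167
vd[1] mask-off/keep -> 0xd8
vd[2] add(0xae,0x2c) -> 0xda
vd[3] tail/keep -> 0x17

vd[2] = 218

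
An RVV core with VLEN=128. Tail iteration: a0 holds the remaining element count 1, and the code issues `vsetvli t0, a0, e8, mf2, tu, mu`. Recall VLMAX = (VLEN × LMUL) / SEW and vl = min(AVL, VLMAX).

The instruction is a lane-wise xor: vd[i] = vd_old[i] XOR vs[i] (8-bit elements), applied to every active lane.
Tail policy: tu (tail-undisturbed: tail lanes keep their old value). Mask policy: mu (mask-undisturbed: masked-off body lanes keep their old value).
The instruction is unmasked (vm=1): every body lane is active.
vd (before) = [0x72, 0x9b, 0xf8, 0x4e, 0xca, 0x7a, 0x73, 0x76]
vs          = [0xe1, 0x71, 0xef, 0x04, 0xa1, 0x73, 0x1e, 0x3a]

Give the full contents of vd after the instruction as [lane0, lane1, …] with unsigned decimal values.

VLMAX = VLEN×LMUL/SEW = 128×1/2/8 = 8
AVL=1 ≤ VLMAX=8, so vl = 1
lane  0: xor(0x72,0xe1) ⇒ 0x93
lane  1: tail/keep ⇒ 0x9b
lane  2: tail/keep ⇒ 0xf8
lane  3: tail/keep ⇒ 0x4e
lane  4: tail/keep ⇒ 0xca
lane  5: tail/keep ⇒ 0x7a
lane  6: tail/keep ⇒ 0x73
lane  7: tail/keep ⇒ 0x76

vd = [147, 155, 248, 78, 202, 122, 115, 118]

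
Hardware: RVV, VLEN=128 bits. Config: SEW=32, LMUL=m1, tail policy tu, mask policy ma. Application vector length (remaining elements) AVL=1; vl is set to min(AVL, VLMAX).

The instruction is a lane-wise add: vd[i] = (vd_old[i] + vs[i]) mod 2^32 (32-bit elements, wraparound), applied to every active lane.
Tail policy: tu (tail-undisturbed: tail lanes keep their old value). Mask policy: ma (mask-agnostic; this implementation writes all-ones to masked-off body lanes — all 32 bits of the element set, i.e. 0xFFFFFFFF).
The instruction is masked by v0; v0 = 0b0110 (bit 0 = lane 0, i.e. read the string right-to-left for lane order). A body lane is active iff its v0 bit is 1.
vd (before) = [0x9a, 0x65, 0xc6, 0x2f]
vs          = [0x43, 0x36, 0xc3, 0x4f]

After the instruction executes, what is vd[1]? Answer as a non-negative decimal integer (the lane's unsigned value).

VLMAX = (128 × 1) / 32 = 4 lanes
vl = min(AVL, VLMAX) = min(1, 4) = 1
lane  0: mask-off/ones ⇒ 0xffffffff
lane  1: tail/keep ⇒ 0x65
lane  2: tail/keep ⇒ 0xc6
lane  3: tail/keep ⇒ 0x2f

vd[1] = 101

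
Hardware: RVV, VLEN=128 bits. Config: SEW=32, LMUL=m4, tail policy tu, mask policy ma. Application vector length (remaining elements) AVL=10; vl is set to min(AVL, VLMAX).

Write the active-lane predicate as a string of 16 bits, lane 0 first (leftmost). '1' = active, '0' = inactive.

VLMAX = (128 × 4) / 32 = 16 lanes
vl = min(AVL, VLMAX) = min(10, 16) = 10
bits (lane 0 leftmost): 1111111111000000

predicate = 1111111111000000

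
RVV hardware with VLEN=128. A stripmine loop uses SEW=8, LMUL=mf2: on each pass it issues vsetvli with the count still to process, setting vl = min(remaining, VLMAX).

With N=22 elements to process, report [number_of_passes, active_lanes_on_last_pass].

[iterations, last_vl] = [3, 6]

VLMAX = VLEN×LMUL/SEW = 128×1/2/8 = 8
22 elements at 8/iter → 3 passes, remainder 6 on the last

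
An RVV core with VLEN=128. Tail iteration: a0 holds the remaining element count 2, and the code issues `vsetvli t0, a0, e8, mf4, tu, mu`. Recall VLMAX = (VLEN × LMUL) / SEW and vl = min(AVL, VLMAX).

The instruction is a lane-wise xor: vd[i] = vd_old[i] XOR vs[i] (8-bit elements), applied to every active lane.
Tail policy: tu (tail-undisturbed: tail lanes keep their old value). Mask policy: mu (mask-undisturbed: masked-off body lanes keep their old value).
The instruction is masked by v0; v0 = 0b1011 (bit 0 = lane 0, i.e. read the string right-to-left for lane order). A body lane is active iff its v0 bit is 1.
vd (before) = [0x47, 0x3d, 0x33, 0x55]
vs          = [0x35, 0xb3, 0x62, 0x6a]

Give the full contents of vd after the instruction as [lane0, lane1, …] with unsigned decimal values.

vd = [114, 142, 51, 85]

VLMAX = VLEN×LMUL/SEW = 128×1/4/8 = 4
vl ← min(2, 4) = 2
  i=0: xor(0x47,0x35) → 114
  i=1: xor(0x3d,0xb3) → 142
  i=2: tail/keep → 51
  i=3: tail/keep → 85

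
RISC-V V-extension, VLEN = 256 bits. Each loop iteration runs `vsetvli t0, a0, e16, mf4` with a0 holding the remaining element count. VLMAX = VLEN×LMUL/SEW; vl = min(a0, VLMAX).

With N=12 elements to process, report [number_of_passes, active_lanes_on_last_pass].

[iterations, last_vl] = [3, 4]

lanes per group: 256·1/4/16 = 4
12 elements at 4/iter → 3 passes, remainder 4 on the last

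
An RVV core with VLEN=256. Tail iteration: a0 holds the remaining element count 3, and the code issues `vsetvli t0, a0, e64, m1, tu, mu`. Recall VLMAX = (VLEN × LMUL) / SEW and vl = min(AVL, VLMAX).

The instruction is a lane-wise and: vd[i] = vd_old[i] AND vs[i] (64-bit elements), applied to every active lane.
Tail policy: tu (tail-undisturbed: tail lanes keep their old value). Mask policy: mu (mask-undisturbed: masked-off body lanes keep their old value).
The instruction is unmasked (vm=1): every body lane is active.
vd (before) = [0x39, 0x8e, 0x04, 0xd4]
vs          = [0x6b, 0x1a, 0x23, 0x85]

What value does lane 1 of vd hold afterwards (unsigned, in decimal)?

lanes per group: 256·1/64 = 4
vl ← min(3, 4) = 3
  i=0: and(0x39,0x6b) → 41
  i=1: and(0x8e,0x1a) → 10
  i=2: and(0x04,0x23) → 0
  i=3: tail/keep → 212

vd[1] = 10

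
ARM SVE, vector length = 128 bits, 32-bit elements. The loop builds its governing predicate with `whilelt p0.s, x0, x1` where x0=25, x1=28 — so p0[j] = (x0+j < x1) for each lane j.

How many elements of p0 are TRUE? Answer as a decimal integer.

register lanes = 128/32 = 4
active while 25+j < 28, i.e. j ∈ [0,3) capped at 4 ⇒ 3

vl = 3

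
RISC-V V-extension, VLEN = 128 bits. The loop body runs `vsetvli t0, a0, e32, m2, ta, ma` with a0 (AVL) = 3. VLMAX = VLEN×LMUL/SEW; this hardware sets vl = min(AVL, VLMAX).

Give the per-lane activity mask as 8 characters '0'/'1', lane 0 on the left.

lanes per group: 128·2/32 = 8
AVL=3 ≤ VLMAX=8, so vl = 3
bits (lane 0 leftmost): 11100000

predicate = 11100000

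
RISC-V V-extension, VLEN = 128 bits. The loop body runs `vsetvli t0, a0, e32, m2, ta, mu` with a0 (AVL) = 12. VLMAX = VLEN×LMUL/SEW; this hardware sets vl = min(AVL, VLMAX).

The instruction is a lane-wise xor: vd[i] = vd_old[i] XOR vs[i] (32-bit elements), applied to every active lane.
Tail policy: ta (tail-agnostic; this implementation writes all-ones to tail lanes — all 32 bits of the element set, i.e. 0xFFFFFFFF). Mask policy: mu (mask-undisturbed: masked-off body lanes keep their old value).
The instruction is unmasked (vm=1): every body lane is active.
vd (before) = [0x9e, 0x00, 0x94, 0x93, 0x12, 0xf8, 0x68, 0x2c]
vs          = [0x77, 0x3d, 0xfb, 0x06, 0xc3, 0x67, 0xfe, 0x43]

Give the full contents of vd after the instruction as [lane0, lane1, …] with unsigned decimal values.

vd = [233, 61, 111, 149, 209, 159, 150, 111]

VLMAX = VLEN×LMUL/SEW = 128×2/32 = 8
AVL=12 > VLMAX=8, so vl = 8
vd[0] xor(0x9e,0x77) -> 0xe9
vd[1] xor(0x00,0x3d) -> 0x3d
vd[2] xor(0x94,0xfb) -> 0x6f
vd[3] xor(0x93,0x06) -> 0x95
vd[4] xor(0x12,0xc3) -> 0xd1
vd[5] xor(0xf8,0x67) -> 0x9f
vd[6] xor(0x68,0xfe) -> 0x96
vd[7] xor(0x2c,0x43) -> 0x6f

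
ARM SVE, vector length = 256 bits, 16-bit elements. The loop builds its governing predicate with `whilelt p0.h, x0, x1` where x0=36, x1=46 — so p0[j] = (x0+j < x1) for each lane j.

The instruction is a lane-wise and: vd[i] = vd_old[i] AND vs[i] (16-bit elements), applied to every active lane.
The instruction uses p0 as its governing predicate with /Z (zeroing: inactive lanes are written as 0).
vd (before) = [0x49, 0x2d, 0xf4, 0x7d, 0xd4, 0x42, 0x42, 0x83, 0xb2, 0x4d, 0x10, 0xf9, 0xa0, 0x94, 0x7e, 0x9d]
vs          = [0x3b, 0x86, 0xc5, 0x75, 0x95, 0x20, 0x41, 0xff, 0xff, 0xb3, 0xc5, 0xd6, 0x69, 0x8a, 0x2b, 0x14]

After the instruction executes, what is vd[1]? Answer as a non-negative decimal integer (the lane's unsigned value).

register lanes = 256/16 = 16
whilelt: lane j active iff 36+j < 46 → j < 10 → 10 active
[0] and(0x49,0x3b) = 0x09
[1] and(0x2d,0x86) = 0x04
[2] and(0xf4,0xc5) = 0xc4
[3] and(0x7d,0x75) = 0x75
[4] and(0xd4,0x95) = 0x94
[5] and(0x42,0x20) = 0x00
[6] and(0x42,0x41) = 0x40
[7] and(0x83,0xff) = 0x83
[8] and(0xb2,0xff) = 0xb2
[9] and(0x4d,0xb3) = 0x01
[10] tail/zero = 0x00
[11] tail/zero = 0x00
[12] tail/zero = 0x00
[13] tail/zero = 0x00
[14] tail/zero = 0x00
[15] tail/zero = 0x00

vd[1] = 4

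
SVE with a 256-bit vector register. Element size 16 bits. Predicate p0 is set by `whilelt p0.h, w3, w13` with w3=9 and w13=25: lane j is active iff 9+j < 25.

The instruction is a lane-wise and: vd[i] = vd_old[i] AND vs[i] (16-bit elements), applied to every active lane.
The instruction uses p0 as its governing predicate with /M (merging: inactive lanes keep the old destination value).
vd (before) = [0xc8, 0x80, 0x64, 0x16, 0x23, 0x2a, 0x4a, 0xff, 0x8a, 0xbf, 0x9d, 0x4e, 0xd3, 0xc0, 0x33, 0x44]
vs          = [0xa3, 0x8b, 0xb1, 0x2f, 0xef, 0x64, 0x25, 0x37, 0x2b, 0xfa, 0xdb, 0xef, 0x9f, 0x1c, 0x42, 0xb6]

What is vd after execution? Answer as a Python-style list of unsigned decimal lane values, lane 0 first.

vd = [128, 128, 32, 6, 35, 32, 0, 55, 10, 186, 153, 78, 147, 0, 2, 4]

lane count: 256 div 16 = 16
whilelt: lane j active iff 9+j < 25 → j < 16 → 16 active
lane  0: and(0xc8,0xa3) ⇒ 0x80
lane  1: and(0x80,0x8b) ⇒ 0x80
lane  2: and(0x64,0xb1) ⇒ 0x20
lane  3: and(0x16,0x2f) ⇒ 0x06
lane  4: and(0x23,0xef) ⇒ 0x23
lane  5: and(0x2a,0x64) ⇒ 0x20
lane  6: and(0x4a,0x25) ⇒ 0x00
lane  7: and(0xff,0x37) ⇒ 0x37
lane  8: and(0x8a,0x2b) ⇒ 0x0a
lane  9: and(0xbf,0xfa) ⇒ 0xba
lane 10: and(0x9d,0xdb) ⇒ 0x99
lane 11: and(0x4e,0xef) ⇒ 0x4e
lane 12: and(0xd3,0x9f) ⇒ 0x93
lane 13: and(0xc0,0x1c) ⇒ 0x00
lane 14: and(0x33,0x42) ⇒ 0x02
lane 15: and(0x44,0xb6) ⇒ 0x04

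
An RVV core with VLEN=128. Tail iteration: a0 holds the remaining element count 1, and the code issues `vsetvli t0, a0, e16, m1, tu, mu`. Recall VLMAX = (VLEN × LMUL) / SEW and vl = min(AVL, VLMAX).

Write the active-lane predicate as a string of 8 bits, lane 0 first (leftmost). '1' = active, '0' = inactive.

lanes per group: 128·1/16 = 8
AVL=1 ≤ VLMAX=8, so vl = 1
bits (lane 0 leftmost): 10000000

predicate = 10000000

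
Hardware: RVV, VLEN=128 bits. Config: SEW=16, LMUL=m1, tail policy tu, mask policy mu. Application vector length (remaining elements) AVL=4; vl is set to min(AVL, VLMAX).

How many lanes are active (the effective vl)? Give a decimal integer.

vl = 4

lanes per group: 128·1/16 = 8
vl ← min(4, 8) = 4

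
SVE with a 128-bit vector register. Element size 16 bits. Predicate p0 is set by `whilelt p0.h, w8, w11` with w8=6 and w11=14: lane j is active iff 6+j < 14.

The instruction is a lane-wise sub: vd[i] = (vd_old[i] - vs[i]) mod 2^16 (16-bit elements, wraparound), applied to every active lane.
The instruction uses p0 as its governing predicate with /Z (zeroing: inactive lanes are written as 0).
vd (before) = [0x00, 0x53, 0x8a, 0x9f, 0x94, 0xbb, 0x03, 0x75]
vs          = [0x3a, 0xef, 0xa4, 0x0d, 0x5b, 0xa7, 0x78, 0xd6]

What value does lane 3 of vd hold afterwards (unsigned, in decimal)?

register lanes = 128/16 = 8
p0[j] = (6+j < 14); true for j=0..7 → 8 lanes set
[0] sub(0x00,0x3a) = 0xffc6
[1] sub(0x53,0xef) = 0xff64
[2] sub(0x8a,0xa4) = 0xffe6
[3] sub(0x9f,0x0d) = 0x92
[4] sub(0x94,0x5b) = 0x39
[5] sub(0xbb,0xa7) = 0x14
[6] sub(0x03,0x78) = 0xff8b
[7] sub(0x75,0xd6) = 0xff9f

vd[3] = 146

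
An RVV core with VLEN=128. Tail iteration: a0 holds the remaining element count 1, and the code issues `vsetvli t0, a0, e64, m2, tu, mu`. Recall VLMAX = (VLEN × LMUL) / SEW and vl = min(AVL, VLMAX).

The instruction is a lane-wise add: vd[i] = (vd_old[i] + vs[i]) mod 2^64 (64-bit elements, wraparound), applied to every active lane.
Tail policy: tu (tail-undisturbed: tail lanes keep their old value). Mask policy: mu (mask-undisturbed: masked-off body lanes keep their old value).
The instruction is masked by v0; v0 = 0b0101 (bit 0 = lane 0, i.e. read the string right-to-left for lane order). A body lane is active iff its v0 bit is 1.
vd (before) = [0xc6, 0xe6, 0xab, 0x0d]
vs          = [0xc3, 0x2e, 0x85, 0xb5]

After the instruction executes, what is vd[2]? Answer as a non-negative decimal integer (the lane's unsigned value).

vd[2] = 171

VLMAX = (128 × 2) / 64 = 4 lanes
AVL=1 ≤ VLMAX=4, so vl = 1
lane  0: add(0xc6,0xc3) ⇒ 0x189
lane  1: tail/keep ⇒ 0xe6
lane  2: tail/keep ⇒ 0xab
lane  3: tail/keep ⇒ 0x0d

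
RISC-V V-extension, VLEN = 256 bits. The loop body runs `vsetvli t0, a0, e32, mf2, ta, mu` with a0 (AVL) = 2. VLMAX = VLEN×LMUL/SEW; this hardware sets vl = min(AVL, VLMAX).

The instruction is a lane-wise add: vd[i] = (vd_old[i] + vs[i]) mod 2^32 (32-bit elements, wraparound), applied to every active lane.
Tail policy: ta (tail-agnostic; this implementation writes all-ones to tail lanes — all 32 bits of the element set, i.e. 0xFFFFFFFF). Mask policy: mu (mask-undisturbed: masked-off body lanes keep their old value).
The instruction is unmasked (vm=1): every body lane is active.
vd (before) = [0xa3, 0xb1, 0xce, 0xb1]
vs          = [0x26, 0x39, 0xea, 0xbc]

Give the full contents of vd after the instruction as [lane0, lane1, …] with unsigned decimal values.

vd = [201, 234, 4294967295, 4294967295]

lanes per group: 256·1/2/32 = 4
vl = min(AVL, VLMAX) = min(2, 4) = 2
  i=0: add(0xa3,0x26) → 201
  i=1: add(0xb1,0x39) → 234
  i=2: tail/ones → 4294967295
  i=3: tail/ones → 4294967295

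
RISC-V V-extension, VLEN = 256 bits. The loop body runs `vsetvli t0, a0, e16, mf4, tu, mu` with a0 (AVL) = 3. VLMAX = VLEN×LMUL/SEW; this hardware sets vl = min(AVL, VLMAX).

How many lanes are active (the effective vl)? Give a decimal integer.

vl = 3

lanes per group: 256·1/4/16 = 4
vl = min(AVL, VLMAX) = min(3, 4) = 3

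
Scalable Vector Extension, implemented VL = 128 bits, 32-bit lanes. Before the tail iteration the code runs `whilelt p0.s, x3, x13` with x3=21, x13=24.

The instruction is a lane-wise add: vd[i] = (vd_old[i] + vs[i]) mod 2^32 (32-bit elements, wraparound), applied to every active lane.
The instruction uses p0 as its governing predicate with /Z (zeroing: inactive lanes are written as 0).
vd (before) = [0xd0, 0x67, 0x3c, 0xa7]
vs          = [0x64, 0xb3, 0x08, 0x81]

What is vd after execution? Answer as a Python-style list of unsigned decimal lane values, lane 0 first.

lane count: 128 div 32 = 4
p0[j] = (21+j < 24); true for j=0..2 → 3 lanes set
vd[0] add(0xd0,0x64) -> 0x134
vd[1] add(0x67,0xb3) -> 0x11a
vd[2] add(0x3c,0x08) -> 0x44
vd[3] tail/zero -> 0x00

vd = [308, 282, 68, 0]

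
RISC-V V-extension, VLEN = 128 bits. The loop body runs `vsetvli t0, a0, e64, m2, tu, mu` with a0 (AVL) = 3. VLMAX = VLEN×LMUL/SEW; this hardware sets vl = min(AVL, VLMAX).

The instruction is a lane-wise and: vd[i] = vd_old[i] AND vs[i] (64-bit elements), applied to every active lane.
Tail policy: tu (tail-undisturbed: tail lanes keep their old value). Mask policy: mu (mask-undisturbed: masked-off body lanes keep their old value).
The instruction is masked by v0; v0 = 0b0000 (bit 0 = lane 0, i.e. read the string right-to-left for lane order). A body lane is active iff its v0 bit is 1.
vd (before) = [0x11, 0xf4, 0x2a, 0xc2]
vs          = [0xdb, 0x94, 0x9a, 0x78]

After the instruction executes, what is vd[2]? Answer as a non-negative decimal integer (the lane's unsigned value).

vd[2] = 42

VLMAX = (128 × 2) / 64 = 4 lanes
vl = min(AVL, VLMAX) = min(3, 4) = 3
[0] mask-off/keep = 0x11
[1] mask-off/keep = 0xf4
[2] mask-off/keep = 0x2a
[3] tail/keep = 0xc2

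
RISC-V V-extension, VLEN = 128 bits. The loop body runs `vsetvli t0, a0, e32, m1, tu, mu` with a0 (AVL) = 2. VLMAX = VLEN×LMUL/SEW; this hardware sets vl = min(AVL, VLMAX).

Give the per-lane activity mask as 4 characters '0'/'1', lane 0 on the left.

predicate = 1100

VLMAX = VLEN×LMUL/SEW = 128×1/32 = 4
AVL=2 ≤ VLMAX=4, so vl = 2
bits (lane 0 leftmost): 1100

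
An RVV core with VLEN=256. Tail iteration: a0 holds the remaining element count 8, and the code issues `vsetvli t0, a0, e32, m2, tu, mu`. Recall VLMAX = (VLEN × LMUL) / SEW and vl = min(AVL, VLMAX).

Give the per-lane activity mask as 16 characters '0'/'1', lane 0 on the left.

predicate = 1111111100000000

VLMAX = VLEN×LMUL/SEW = 256×2/32 = 16
vl = min(AVL, VLMAX) = min(8, 16) = 8
bits (lane 0 leftmost): 1111111100000000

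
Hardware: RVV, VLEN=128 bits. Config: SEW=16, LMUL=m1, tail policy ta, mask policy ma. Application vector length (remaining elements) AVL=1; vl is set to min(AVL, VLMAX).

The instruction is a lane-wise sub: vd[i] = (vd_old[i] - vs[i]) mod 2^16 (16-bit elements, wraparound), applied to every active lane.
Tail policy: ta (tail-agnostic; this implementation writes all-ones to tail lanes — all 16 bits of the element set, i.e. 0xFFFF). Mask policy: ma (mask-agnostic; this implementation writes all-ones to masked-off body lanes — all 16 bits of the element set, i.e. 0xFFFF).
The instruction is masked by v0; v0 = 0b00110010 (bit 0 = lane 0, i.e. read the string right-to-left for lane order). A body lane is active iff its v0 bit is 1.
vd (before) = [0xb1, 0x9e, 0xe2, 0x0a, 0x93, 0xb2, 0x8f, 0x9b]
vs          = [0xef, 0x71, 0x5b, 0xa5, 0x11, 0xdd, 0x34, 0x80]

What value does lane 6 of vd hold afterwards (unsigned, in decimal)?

vd[6] = 65535

lanes per group: 128·1/16 = 8
vl = min(AVL, VLMAX) = min(1, 8) = 1
[0] mask-off/ones = 0xffff
[1] tail/ones = 0xffff
[2] tail/ones = 0xffff
[3] tail/ones = 0xffff
[4] tail/ones = 0xffff
[5] tail/ones = 0xffff
[6] tail/ones = 0xffff
[7] tail/ones = 0xffff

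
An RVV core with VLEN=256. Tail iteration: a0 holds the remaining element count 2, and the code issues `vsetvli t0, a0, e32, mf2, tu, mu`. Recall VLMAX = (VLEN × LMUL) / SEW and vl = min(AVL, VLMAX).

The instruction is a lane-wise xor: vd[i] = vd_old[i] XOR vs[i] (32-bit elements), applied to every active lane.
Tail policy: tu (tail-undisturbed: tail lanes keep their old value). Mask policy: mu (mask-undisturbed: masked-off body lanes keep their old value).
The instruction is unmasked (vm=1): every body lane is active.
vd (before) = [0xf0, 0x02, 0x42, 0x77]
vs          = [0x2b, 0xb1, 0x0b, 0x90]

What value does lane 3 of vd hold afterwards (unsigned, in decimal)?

vd[3] = 119

lanes per group: 256·1/2/32 = 4
vl ← min(2, 4) = 2
lane  0: xor(0xf0,0x2b) ⇒ 0xdb
lane  1: xor(0x02,0xb1) ⇒ 0xb3
lane  2: tail/keep ⇒ 0x42
lane  3: tail/keep ⇒ 0x77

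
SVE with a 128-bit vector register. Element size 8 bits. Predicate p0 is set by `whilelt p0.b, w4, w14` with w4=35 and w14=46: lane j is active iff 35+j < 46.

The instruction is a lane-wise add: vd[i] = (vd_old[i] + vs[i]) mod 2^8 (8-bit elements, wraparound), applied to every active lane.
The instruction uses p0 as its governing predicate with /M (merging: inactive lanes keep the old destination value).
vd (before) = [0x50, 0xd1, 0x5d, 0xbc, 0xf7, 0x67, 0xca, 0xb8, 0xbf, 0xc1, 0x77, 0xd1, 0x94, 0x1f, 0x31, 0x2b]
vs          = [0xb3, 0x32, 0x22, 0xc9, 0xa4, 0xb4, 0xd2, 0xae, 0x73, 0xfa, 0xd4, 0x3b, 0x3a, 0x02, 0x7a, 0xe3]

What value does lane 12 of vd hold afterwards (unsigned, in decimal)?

vd[12] = 148

register lanes = 128/8 = 16
active while 35+j < 46, i.e. j ∈ [0,11) capped at 16 ⇒ 11
lane  0: add(0x50,0xb3) ⇒ 0x03
lane  1: add(0xd1,0x32) ⇒ 0x03
lane  2: add(0x5d,0x22) ⇒ 0x7f
lane  3: add(0xbc,0xc9) ⇒ 0x85
lane  4: add(0xf7,0xa4) ⇒ 0x9b
lane  5: add(0x67,0xb4) ⇒ 0x1b
lane  6: add(0xca,0xd2) ⇒ 0x9c
lane  7: add(0xb8,0xae) ⇒ 0x66
lane  8: add(0xbf,0x73) ⇒ 0x32
lane  9: add(0xc1,0xfa) ⇒ 0xbb
lane 10: add(0x77,0xd4) ⇒ 0x4b
lane 11: tail/keep ⇒ 0xd1
lane 12: tail/keep ⇒ 0x94
lane 13: tail/keep ⇒ 0x1f
lane 14: tail/keep ⇒ 0x31
lane 15: tail/keep ⇒ 0x2b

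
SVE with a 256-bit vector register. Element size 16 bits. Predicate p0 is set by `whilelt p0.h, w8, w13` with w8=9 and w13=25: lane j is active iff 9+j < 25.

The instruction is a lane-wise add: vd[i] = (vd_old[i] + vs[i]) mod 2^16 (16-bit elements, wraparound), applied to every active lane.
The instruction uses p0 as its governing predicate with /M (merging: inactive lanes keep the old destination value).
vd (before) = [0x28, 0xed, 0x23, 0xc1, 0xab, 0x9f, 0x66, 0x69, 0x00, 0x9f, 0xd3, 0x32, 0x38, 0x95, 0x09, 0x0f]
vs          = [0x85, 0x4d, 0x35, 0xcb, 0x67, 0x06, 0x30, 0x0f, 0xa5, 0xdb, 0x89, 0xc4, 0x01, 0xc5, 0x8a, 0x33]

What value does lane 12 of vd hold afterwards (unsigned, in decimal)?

register lanes = 256/16 = 16
whilelt: lane j active iff 9+j < 25 → j < 16 → 16 active
  i=0: add(0x28,0x85) → 173
  i=1: add(0xed,0x4d) → 314
  i=2: add(0x23,0x35) → 88
  i=3: add(0xc1,0xcb) → 396
  i=4: add(0xab,0x67) → 274
  i=5: add(0x9f,0x06) → 165
  i=6: add(0x66,0x30) → 150
  i=7: add(0x69,0x0f) → 120
  i=8: add(0x00,0xa5) → 165
  i=9: add(0x9f,0xdb) → 378
  i=10: add(0xd3,0x89) → 348
  i=11: add(0x32,0xc4) → 246
  i=12: add(0x38,0x01) → 57
  i=13: add(0x95,0xc5) → 346
  i=14: add(0x09,0x8a) → 147
  i=15: add(0x0f,0x33) → 66

vd[12] = 57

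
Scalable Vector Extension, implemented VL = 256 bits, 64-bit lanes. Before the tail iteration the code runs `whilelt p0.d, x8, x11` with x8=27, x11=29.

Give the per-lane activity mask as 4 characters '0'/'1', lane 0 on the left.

predicate = 1100

256-bit reg / 64-bit elem → 4 lanes
p0[j] = (27+j < 29); true for j=0..1 → 2 lanes set
bits (lane 0 leftmost): 1100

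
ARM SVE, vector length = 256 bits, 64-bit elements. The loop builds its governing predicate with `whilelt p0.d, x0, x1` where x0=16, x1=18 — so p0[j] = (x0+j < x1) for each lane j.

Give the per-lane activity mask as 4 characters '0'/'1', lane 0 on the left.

256-bit reg / 64-bit elem → 4 lanes
whilelt: lane j active iff 16+j < 18 → j < 2 → 2 active
bits (lane 0 leftmost): 1100

predicate = 1100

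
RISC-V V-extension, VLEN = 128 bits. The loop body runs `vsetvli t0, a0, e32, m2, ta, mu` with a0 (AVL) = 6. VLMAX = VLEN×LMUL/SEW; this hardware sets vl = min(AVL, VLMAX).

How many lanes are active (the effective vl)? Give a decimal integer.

lanes per group: 128·2/32 = 8
AVL=6 ≤ VLMAX=8, so vl = 6

vl = 6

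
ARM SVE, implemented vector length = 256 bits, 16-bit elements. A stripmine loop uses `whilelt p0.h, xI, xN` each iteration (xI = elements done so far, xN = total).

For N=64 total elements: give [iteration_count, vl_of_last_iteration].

[iterations, last_vl] = [4, 16]

256-bit reg / 16-bit elem → 16 lanes
N=64: ⌈64/16⌉ = 4 iters; last vl = 64 − 3×16 = 16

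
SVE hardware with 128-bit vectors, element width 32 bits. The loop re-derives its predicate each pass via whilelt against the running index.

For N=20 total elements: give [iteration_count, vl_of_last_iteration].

[iterations, last_vl] = [5, 4]

lane count: 128 div 32 = 4
20 elements at 4/iter → 5 passes, remainder 4 on the last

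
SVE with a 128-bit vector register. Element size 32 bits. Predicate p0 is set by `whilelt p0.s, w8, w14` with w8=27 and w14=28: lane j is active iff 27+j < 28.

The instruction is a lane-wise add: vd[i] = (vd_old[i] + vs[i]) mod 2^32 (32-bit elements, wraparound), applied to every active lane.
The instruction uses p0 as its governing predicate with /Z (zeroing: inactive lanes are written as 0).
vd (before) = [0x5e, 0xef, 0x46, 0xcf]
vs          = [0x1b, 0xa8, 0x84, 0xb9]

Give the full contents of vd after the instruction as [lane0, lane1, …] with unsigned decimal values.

lane count: 128 div 32 = 4
p0[j] = (27+j < 28); true for j=0..0 → 1 lanes set
lane  0: add(0x5e,0x1b) ⇒ 0x79
lane  1: tail/zero ⇒ 0x00
lane  2: tail/zero ⇒ 0x00
lane  3: tail/zero ⇒ 0x00

vd = [121, 0, 0, 0]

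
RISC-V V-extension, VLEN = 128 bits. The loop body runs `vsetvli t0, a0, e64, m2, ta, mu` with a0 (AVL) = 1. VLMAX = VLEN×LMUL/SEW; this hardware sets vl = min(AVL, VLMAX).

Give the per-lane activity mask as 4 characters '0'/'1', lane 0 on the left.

lanes per group: 128·2/64 = 4
vl ← min(1, 4) = 1
bits (lane 0 leftmost): 1000

predicate = 1000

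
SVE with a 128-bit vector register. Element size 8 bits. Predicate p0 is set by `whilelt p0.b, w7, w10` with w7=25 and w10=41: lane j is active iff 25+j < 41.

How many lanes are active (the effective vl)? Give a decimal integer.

register lanes = 128/8 = 16
active while 25+j < 41, i.e. j ∈ [0,16) capped at 16 ⇒ 16

vl = 16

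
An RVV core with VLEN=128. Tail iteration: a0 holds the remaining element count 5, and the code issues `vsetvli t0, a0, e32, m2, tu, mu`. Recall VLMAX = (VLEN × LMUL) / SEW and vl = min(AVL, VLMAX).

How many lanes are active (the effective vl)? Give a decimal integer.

VLMAX = (128 × 2) / 32 = 8 lanes
vl ← min(5, 8) = 5

vl = 5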